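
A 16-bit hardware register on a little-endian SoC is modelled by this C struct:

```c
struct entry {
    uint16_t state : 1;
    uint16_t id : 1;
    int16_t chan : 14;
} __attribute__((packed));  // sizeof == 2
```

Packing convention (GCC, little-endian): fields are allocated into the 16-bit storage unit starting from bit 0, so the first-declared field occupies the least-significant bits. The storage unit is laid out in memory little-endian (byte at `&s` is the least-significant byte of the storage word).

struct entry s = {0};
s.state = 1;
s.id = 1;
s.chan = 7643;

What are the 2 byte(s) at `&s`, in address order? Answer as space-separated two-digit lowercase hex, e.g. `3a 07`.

[0+:1] state=1 & 0x1 = 0x1; word=0x0001
[1+:1] id=1 & 0x1 = 0x1; word=0x0003
[2+:14] chan=7643 & 0x3fff = 0x1ddb; word=0x776f
word = 0x776f → little-endian bytes:
  [0]=0x6f  [1]=0x77

6f 77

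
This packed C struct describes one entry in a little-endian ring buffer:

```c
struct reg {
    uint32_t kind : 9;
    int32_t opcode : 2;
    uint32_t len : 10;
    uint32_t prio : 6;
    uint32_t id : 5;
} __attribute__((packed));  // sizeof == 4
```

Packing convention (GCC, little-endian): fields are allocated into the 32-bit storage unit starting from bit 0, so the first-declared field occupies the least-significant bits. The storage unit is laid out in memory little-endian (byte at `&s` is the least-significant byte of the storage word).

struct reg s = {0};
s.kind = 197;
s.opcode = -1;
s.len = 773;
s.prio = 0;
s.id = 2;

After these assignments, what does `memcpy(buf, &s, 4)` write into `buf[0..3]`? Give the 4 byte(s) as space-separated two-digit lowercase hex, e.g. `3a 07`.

c5 2e 18 10

kind:9 = 197 → 0xc5 << 0 → word 0x000000c5
opcode:2 = -1 → 0x3 << 9 → word 0x000006c5
len:10 = 773 → 0x305 << 11 → word 0x00182ec5
prio:6 = 0 → 0x0 << 21 → word 0x00182ec5
id:5 = 2 → 0x2 << 27 → word 0x10182ec5
word = 0x10182ec5 → little-endian bytes:
  [0]=0xc5  [1]=0x2e  [2]=0x18  [3]=0x10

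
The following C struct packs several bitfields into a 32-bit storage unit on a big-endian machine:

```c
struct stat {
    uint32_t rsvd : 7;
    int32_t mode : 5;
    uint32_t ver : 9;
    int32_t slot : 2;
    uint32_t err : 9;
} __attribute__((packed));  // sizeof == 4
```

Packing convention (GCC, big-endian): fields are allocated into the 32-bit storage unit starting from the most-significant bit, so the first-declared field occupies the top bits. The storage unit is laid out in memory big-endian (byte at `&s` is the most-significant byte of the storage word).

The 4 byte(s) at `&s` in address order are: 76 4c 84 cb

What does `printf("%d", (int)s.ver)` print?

400

[0]=0x76 [1]=0x4c [2]=0x84 [3]=0xcb (big-endian) → word 0x764c84cb
rsvd [25+:7] = (word>>25) & 0x7f = 59
mode [20+:5] = (word>>20) & 0x1f = 4
ver [11+:9] = (word>>11) & 0x1ff = 400  ←
slot [9+:2] = (word>>9) & 0x3 = 2
err [0+:9] = (word>>0) & 0x1ff = 203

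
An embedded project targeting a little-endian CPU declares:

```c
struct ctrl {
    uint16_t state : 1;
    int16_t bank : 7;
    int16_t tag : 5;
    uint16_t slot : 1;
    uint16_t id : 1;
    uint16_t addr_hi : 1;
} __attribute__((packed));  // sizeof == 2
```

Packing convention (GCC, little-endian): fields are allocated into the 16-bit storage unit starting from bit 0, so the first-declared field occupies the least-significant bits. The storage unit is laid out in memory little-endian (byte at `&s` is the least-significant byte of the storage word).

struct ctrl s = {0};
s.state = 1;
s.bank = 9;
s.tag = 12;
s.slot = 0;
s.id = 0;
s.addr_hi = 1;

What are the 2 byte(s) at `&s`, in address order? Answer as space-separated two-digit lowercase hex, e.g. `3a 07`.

[0+:1] state=1 & 0x1 = 0x1; word=0x0001
[1+:7] bank=9 & 0x7f = 0x9; word=0x0013
[8+:5] tag=12 & 0x1f = 0xc; word=0x0c13
[13+:1] slot=0 & 0x1 = 0x0; word=0x0c13
[14+:1] id=0 & 0x1 = 0x0; word=0x0c13
[15+:1] addr_hi=1 & 0x1 = 0x1; word=0x8c13
word = 0x8c13 → little-endian bytes:
  [0]=0x13  [1]=0x8c

13 8c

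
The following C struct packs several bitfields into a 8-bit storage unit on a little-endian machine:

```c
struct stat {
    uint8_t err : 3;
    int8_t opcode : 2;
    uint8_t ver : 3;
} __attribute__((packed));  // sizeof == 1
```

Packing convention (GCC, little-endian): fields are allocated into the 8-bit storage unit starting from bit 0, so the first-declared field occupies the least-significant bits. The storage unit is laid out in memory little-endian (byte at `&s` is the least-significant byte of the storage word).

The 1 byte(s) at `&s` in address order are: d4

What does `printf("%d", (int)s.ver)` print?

6

[0]=0xd4 (little-endian) → word 0xd4
err:3 @ bit 0 → (0xd4>>0)&0x7 = 0x4
opcode:2 @ bit 3 → (0xd4>>3)&0x3 = 0x2
ver:3 @ bit 5 → (0xd4>>5)&0x7 = 0x6  ←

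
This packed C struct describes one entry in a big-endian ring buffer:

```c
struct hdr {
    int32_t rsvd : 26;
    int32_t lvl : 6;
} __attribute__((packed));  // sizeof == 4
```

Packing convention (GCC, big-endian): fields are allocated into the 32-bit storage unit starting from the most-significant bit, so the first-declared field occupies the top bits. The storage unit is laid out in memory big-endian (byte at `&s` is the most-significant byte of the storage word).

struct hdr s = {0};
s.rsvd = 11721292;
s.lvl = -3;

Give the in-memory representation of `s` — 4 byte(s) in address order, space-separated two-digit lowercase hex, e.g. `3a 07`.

[6+:26] rsvd=11721292 & 0x3ffffff = 0xb2da4c; word=0x2cb69300
[0+:6] lvl=-3 & 0x3f = 0x3d; word=0x2cb6933d
word = 0x2cb6933d → big-endian bytes:
  [0]=0x2c  [1]=0xb6  [2]=0x93  [3]=0x3d

2c b6 93 3d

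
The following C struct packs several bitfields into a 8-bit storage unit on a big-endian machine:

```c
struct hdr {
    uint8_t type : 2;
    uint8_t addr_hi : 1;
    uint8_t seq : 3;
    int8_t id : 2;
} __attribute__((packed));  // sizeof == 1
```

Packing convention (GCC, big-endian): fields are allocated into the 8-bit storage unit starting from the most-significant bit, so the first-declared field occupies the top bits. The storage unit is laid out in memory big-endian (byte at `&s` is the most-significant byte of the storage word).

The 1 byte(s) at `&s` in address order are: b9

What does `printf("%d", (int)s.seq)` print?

6

[0]=0xb9 (big-endian) → word 0xb9
type:2 @ bit 6 → (0xb9>>6)&0x3 = 0x2
addr_hi:1 @ bit 5 → (0xb9>>5)&0x1 = 0x1
seq:3 @ bit 2 → (0xb9>>2)&0x7 = 0x6  ←
id:2 @ bit 0 → (0xb9>>0)&0x3 = 0x1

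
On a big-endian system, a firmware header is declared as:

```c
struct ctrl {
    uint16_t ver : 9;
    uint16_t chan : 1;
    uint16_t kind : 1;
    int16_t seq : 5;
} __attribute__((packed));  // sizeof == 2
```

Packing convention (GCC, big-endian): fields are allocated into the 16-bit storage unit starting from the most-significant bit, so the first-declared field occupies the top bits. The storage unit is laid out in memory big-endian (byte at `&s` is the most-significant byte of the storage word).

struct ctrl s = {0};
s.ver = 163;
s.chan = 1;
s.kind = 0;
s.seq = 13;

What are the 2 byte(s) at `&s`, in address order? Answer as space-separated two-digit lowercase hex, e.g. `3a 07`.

51 cd

[7+:9] ver=163 & 0x1ff = 0xa3; word=0x5180
[6+:1] chan=1 & 0x1 = 0x1; word=0x51c0
[5+:1] kind=0 & 0x1 = 0x0; word=0x51c0
[0+:5] seq=13 & 0x1f = 0xd; word=0x51cd
word = 0x51cd → big-endian bytes:
  [0]=0x51  [1]=0xcd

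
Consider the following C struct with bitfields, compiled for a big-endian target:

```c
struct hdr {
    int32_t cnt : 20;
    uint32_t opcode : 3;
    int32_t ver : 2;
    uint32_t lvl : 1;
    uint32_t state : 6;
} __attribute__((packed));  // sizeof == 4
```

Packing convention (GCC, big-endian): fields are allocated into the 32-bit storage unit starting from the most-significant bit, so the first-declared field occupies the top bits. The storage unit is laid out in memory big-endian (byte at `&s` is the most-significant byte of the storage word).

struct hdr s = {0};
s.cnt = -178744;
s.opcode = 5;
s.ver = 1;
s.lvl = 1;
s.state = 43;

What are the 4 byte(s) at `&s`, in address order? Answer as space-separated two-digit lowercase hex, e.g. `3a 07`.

d4 5c 8a eb

cnt:20 = -178744 → 0xd45c8 << 12 → word 0xd45c8000
opcode:3 = 5 → 0x5 << 9 → word 0xd45c8a00
ver:2 = 1 → 0x1 << 7 → word 0xd45c8a80
lvl:1 = 1 → 0x1 << 6 → word 0xd45c8ac0
state:6 = 43 → 0x2b << 0 → word 0xd45c8aeb
word = 0xd45c8aeb → big-endian bytes:
  [0]=0xd4  [1]=0x5c  [2]=0x8a  [3]=0xeb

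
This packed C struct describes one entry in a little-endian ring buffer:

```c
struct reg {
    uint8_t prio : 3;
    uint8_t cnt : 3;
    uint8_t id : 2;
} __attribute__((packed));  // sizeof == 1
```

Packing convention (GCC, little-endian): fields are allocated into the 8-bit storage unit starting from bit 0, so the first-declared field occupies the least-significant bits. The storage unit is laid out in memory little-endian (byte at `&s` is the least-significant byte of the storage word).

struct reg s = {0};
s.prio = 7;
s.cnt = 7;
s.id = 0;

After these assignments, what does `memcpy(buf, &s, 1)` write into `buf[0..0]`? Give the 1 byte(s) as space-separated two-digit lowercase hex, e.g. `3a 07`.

prio (3b) val=7 bits=0x7 at bit 0: 0x07
cnt (3b) val=7 bits=0x7 at bit 3: 0x3f
id (2b) val=0 bits=0x0 at bit 6: 0x3f
word = 0x3f → little-endian bytes:
  [0]=0x3f

3f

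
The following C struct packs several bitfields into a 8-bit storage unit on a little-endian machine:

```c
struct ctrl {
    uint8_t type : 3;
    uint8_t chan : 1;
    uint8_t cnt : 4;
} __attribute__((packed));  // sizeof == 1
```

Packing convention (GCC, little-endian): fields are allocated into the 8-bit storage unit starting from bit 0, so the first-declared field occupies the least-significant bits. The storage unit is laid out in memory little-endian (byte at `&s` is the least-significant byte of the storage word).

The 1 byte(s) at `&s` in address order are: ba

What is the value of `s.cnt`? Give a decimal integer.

11

[0]=0xba (little-endian) → word 0xba
type:3 @ bit 0 → (0xba>>0)&0x7 = 0x2
chan:1 @ bit 3 → (0xba>>3)&0x1 = 0x1
cnt:4 @ bit 4 → (0xba>>4)&0xf = 0xb  ←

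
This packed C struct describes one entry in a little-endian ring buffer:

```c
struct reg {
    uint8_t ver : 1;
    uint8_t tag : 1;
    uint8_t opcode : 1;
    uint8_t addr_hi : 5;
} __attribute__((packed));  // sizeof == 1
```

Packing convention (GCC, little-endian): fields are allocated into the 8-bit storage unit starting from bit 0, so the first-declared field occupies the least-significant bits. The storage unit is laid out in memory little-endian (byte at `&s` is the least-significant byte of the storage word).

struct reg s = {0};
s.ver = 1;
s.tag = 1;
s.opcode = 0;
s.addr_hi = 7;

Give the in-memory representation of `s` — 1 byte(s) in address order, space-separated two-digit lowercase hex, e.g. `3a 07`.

3b

ver (1b) val=1 bits=0x1 at bit 0: 0x01
tag (1b) val=1 bits=0x1 at bit 1: 0x03
opcode (1b) val=0 bits=0x0 at bit 2: 0x03
addr_hi (5b) val=7 bits=0x7 at bit 3: 0x3b
word = 0x3b → little-endian bytes:
  [0]=0x3b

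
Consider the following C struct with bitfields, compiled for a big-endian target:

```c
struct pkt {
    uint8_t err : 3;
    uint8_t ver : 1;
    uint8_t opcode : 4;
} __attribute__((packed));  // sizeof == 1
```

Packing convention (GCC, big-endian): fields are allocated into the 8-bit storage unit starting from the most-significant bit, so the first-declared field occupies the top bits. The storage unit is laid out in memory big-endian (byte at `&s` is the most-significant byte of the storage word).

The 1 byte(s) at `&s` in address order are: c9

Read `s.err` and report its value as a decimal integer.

6

[0]=0xc9 (big-endian) → word 0xc9
err [5+:3] = (word>>5) & 0x7 = 6  ←
ver [4+:1] = (word>>4) & 0x1 = 0
opcode [0+:4] = (word>>0) & 0xf = 9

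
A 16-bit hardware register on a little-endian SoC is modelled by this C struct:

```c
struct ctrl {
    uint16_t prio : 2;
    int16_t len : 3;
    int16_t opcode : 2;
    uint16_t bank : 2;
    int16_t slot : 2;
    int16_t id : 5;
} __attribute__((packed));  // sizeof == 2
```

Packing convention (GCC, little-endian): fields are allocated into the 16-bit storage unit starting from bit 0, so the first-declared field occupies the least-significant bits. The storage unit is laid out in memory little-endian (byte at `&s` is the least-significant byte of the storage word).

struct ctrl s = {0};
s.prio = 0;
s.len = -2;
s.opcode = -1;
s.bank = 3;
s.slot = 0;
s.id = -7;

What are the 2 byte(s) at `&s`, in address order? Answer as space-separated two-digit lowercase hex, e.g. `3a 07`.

f8 c9

prio (2b) val=0 bits=0x0 at bit 0: 0x0000
len (3b) val=-2 bits=0x6 at bit 2: 0x0018
opcode (2b) val=-1 bits=0x3 at bit 5: 0x0078
bank (2b) val=3 bits=0x3 at bit 7: 0x01f8
slot (2b) val=0 bits=0x0 at bit 9: 0x01f8
id (5b) val=-7 bits=0x19 at bit 11: 0xc9f8
word = 0xc9f8 → little-endian bytes:
  [0]=0xf8  [1]=0xc9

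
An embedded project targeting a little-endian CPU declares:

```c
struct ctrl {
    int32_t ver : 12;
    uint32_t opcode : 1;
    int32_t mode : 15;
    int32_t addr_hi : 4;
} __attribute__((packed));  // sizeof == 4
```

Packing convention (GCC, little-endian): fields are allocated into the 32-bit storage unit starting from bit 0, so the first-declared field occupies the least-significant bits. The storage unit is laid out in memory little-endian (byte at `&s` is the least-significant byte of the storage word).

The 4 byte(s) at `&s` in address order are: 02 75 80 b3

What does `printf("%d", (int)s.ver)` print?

[0]=0x02 [1]=0x75 [2]=0x80 [3]=0xb3 (little-endian) → word 0xb3807502
ver [0+:12] = (word>>0) & 0xfff = 1282  ←
opcode [12+:1] = (word>>12) & 0x1 = 1
mode [13+:15] = (word>>13) & 0x7fff = 7171
addr_hi [28+:4] = (word>>28) & 0xf = 11
ver signed 12b, MSB=0: value = 1282

1282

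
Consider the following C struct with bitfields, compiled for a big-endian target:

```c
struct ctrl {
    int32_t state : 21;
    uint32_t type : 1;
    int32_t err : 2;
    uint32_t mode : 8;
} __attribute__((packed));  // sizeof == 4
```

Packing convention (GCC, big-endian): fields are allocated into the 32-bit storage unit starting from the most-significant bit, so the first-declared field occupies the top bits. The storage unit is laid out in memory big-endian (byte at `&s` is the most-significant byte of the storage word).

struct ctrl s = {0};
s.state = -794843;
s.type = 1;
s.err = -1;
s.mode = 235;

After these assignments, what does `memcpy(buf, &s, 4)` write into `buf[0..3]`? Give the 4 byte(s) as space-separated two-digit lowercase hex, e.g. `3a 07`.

9e f9 2f eb

state:21 = -794843 → 0x13df25 << 11 → word 0x9ef92800
type:1 = 1 → 0x1 << 10 → word 0x9ef92c00
err:2 = -1 → 0x3 << 8 → word 0x9ef92f00
mode:8 = 235 → 0xeb << 0 → word 0x9ef92feb
word = 0x9ef92feb → big-endian bytes:
  [0]=0x9e  [1]=0xf9  [2]=0x2f  [3]=0xeb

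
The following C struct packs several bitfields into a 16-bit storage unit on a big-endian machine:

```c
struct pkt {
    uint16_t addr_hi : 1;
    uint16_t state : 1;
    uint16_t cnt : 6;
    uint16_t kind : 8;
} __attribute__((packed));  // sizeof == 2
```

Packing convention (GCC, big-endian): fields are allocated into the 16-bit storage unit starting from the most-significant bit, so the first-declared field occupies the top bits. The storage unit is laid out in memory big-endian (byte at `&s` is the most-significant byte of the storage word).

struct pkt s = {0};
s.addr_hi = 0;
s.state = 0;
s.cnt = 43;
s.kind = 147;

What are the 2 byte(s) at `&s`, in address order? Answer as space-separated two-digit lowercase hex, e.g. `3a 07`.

2b 93

addr_hi (1b) val=0 bits=0x0 at bit 15: 0x0000
state (1b) val=0 bits=0x0 at bit 14: 0x0000
cnt (6b) val=43 bits=0x2b at bit 8: 0x2b00
kind (8b) val=147 bits=0x93 at bit 0: 0x2b93
word = 0x2b93 → big-endian bytes:
  [0]=0x2b  [1]=0x93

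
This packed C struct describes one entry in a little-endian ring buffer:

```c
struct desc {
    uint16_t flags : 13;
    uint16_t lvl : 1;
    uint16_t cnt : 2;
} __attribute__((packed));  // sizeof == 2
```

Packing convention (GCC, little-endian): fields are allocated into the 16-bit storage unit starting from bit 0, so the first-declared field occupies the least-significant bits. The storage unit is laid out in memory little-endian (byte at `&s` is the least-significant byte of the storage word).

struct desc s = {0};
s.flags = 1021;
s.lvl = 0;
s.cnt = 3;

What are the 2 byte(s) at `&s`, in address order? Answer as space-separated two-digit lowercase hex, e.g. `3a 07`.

fd c3

flags (13b) val=1021 bits=0x3fd at bit 0: 0x03fd
lvl (1b) val=0 bits=0x0 at bit 13: 0x03fd
cnt (2b) val=3 bits=0x3 at bit 14: 0xc3fd
word = 0xc3fd → little-endian bytes:
  [0]=0xfd  [1]=0xc3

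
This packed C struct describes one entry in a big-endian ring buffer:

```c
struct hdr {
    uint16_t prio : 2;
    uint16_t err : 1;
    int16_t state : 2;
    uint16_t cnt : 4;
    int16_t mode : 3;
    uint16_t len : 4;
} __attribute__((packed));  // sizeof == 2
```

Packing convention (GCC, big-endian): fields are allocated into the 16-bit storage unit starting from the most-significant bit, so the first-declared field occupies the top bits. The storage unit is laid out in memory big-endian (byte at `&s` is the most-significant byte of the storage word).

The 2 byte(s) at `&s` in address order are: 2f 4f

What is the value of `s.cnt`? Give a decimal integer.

[0]=0x2f [1]=0x4f (big-endian) → word 0x2f4f
prio [14+:2] = (word>>14) & 0x3 = 0
err [13+:1] = (word>>13) & 0x1 = 1
state [11+:2] = (word>>11) & 0x3 = 1
cnt [7+:4] = (word>>7) & 0xf = 14  ←
mode [4+:3] = (word>>4) & 0x7 = 4
len [0+:4] = (word>>0) & 0xf = 15

14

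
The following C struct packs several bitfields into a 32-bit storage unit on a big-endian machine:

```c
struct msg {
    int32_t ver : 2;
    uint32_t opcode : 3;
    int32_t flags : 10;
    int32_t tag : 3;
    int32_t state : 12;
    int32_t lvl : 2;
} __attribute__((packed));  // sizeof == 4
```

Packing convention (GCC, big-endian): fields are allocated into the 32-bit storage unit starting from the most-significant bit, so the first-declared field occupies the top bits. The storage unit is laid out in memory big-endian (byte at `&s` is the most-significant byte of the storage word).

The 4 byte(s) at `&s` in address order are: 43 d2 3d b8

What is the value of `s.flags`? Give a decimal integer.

489

[0]=0x43 [1]=0xd2 [2]=0x3d [3]=0xb8 (big-endian) → word 0x43d23db8
ver:2 @ bit 30 → (0x43d23db8>>30)&0x3 = 0x1
opcode:3 @ bit 27 → (0x43d23db8>>27)&0x7 = 0x0
flags:10 @ bit 17 → (0x43d23db8>>17)&0x3ff = 0x1e9  ←
tag:3 @ bit 14 → (0x43d23db8>>14)&0x7 = 0x0
state:12 @ bit 2 → (0x43d23db8>>2)&0xfff = 0xf6e
lvl:2 @ bit 0 → (0x43d23db8>>0)&0x3 = 0x0
flags signed 10b, MSB=0: value = 489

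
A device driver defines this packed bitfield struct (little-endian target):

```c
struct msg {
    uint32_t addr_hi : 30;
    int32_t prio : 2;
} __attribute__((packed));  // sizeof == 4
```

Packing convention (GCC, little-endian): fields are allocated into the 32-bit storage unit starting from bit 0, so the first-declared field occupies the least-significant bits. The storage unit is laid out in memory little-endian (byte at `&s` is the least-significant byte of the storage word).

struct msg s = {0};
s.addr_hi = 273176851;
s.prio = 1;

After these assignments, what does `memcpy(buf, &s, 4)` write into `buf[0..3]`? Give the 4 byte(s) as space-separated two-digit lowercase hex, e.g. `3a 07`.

13 59 48 50

addr_hi (30b) val=273176851 bits=0x10485913 at bit 0: 0x10485913
prio (2b) val=1 bits=0x1 at bit 30: 0x50485913
word = 0x50485913 → little-endian bytes:
  [0]=0x13  [1]=0x59  [2]=0x48  [3]=0x50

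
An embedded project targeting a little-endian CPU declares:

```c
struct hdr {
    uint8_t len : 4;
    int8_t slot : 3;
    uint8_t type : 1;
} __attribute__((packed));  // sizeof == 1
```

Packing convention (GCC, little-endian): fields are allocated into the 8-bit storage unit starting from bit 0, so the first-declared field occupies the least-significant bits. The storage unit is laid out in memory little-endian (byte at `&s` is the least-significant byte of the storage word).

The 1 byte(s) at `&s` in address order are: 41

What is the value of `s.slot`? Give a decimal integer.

-4

[0]=0x41 (little-endian) → word 0x41
len [0+:4] = (word>>0) & 0xf = 1
slot [4+:3] = (word>>4) & 0x7 = 4  ←
type [7+:1] = (word>>7) & 0x1 = 0
slot signed 3b, MSB=1: 4 - 8 = -4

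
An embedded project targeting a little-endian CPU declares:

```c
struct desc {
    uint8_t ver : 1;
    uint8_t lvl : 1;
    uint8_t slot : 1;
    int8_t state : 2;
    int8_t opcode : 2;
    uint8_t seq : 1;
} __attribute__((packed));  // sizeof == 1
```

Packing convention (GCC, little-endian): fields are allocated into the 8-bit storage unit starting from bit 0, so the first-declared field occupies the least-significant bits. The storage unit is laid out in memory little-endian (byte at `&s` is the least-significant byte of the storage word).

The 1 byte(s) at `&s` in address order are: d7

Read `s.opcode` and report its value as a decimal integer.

-2

[0]=0xd7 (little-endian) → word 0xd7
ver [0+:1] = (word>>0) & 0x1 = 1
lvl [1+:1] = (word>>1) & 0x1 = 1
slot [2+:1] = (word>>2) & 0x1 = 1
state [3+:2] = (word>>3) & 0x3 = 2
opcode [5+:2] = (word>>5) & 0x3 = 2  ←
seq [7+:1] = (word>>7) & 0x1 = 1
opcode signed 2b, MSB=1: 2 - 4 = -2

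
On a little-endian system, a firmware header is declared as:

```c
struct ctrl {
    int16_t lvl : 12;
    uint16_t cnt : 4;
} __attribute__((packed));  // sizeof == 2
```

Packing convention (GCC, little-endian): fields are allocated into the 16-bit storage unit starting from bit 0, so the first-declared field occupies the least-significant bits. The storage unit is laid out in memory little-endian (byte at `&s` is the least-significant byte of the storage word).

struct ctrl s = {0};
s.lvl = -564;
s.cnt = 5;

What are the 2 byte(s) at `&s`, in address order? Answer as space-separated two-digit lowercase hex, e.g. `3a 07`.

lvl:12 = -564 → 0xdcc << 0 → word 0x0dcc
cnt:4 = 5 → 0x5 << 12 → word 0x5dcc
word = 0x5dcc → little-endian bytes:
  [0]=0xcc  [1]=0x5d

cc 5d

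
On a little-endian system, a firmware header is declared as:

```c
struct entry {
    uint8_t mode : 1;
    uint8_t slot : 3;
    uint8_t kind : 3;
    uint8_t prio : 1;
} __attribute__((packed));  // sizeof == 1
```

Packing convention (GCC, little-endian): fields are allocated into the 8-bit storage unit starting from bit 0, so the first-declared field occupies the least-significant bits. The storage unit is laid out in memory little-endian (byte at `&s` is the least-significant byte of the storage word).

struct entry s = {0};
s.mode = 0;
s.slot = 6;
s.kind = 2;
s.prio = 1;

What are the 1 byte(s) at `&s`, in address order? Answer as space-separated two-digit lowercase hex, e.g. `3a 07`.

mode (1b) val=0 bits=0x0 at bit 0: 0x00
slot (3b) val=6 bits=0x6 at bit 1: 0x0c
kind (3b) val=2 bits=0x2 at bit 4: 0x2c
prio (1b) val=1 bits=0x1 at bit 7: 0xac
word = 0xac → little-endian bytes:
  [0]=0xac

ac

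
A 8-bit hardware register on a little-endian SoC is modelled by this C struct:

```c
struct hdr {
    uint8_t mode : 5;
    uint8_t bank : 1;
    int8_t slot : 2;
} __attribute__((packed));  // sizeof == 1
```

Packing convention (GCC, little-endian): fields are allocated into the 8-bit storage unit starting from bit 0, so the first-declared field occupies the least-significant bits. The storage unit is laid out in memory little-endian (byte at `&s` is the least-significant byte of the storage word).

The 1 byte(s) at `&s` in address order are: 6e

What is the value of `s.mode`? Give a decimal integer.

[0]=0x6e (little-endian) → word 0x6e
mode:5 @ bit 0 → (0x6e>>0)&0x1f = 0xe  ←
bank:1 @ bit 5 → (0x6e>>5)&0x1 = 0x1
slot:2 @ bit 6 → (0x6e>>6)&0x3 = 0x1

14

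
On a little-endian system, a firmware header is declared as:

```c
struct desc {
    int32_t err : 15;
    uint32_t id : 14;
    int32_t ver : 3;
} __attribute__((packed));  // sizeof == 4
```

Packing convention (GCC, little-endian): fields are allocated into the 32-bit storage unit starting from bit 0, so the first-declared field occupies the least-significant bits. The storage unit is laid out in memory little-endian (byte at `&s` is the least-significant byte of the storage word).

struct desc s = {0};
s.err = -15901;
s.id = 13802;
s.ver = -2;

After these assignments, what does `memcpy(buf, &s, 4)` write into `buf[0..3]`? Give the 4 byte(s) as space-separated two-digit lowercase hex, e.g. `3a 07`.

e3 41 f5 da

err:15 = -15901 → 0x41e3 << 0 → word 0x000041e3
id:14 = 13802 → 0x35ea << 15 → word 0x1af541e3
ver:3 = -2 → 0x6 << 29 → word 0xdaf541e3
word = 0xdaf541e3 → little-endian bytes:
  [0]=0xe3  [1]=0x41  [2]=0xf5  [3]=0xda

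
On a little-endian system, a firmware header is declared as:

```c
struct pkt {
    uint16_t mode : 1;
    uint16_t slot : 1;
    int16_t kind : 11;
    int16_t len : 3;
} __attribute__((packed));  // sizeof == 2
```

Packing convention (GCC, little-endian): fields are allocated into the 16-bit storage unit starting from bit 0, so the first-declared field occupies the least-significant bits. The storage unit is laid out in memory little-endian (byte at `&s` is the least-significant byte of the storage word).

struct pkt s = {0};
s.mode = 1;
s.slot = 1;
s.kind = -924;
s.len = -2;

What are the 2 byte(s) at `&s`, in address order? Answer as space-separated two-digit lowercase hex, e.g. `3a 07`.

93 d1

mode (1b) val=1 bits=0x1 at bit 0: 0x0001
slot (1b) val=1 bits=0x1 at bit 1: 0x0003
kind (11b) val=-924 bits=0x464 at bit 2: 0x1193
len (3b) val=-2 bits=0x6 at bit 13: 0xd193
word = 0xd193 → little-endian bytes:
  [0]=0x93  [1]=0xd1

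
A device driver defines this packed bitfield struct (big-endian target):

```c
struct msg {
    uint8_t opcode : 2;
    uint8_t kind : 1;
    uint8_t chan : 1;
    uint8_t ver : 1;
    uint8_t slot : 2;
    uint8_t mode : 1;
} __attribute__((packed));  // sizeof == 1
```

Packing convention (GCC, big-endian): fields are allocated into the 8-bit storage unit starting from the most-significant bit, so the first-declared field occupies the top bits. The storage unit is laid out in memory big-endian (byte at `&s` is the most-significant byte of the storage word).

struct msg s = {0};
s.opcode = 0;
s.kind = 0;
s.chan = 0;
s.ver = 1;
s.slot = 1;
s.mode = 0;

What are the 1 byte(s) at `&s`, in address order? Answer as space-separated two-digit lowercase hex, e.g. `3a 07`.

opcode (2b) val=0 bits=0x0 at bit 6: 0x00
kind (1b) val=0 bits=0x0 at bit 5: 0x00
chan (1b) val=0 bits=0x0 at bit 4: 0x00
ver (1b) val=1 bits=0x1 at bit 3: 0x08
slot (2b) val=1 bits=0x1 at bit 1: 0x0a
mode (1b) val=0 bits=0x0 at bit 0: 0x0a
word = 0x0a → big-endian bytes:
  [0]=0x0a

0a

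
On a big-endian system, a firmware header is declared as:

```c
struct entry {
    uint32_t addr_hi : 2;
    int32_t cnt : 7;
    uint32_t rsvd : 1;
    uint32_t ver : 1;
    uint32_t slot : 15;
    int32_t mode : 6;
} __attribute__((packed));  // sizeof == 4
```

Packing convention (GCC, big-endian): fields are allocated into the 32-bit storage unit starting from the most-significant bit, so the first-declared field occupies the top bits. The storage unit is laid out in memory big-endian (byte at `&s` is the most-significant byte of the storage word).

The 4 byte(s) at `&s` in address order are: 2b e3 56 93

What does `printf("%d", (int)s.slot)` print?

3418

[0]=0x2b [1]=0xe3 [2]=0x56 [3]=0x93 (big-endian) → word 0x2be35693
addr_hi:2 @ bit 30 → (0x2be35693>>30)&0x3 = 0x0
cnt:7 @ bit 23 → (0x2be35693>>23)&0x7f = 0x57
rsvd:1 @ bit 22 → (0x2be35693>>22)&0x1 = 0x1
ver:1 @ bit 21 → (0x2be35693>>21)&0x1 = 0x1
slot:15 @ bit 6 → (0x2be35693>>6)&0x7fff = 0xd5a  ←
mode:6 @ bit 0 → (0x2be35693>>0)&0x3f = 0x13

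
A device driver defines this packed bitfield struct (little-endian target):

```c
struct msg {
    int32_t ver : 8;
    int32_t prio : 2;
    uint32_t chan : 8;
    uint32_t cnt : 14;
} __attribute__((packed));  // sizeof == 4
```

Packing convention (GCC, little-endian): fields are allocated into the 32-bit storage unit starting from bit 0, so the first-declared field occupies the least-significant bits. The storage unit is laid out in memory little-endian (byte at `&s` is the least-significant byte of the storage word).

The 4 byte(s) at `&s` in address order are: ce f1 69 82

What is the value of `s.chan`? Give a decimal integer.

124

[0]=0xce [1]=0xf1 [2]=0x69 [3]=0x82 (little-endian) → word 0x8269f1ce
ver [0+:8] = (word>>0) & 0xff = 206
prio [8+:2] = (word>>8) & 0x3 = 1
chan [10+:8] = (word>>10) & 0xff = 124  ←
cnt [18+:14] = (word>>18) & 0x3fff = 8346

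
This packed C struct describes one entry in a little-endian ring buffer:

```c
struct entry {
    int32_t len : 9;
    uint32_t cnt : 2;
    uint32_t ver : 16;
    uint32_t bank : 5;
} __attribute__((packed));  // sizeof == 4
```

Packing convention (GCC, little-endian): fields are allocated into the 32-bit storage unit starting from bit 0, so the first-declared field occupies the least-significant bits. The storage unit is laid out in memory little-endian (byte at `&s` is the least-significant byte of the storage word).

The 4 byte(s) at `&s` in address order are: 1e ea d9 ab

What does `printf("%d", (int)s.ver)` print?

31549

[0]=0x1e [1]=0xea [2]=0xd9 [3]=0xab (little-endian) → word 0xabd9ea1e
len:9 @ bit 0 → (0xabd9ea1e>>0)&0x1ff = 0x1e
cnt:2 @ bit 9 → (0xabd9ea1e>>9)&0x3 = 0x1
ver:16 @ bit 11 → (0xabd9ea1e>>11)&0xffff = 0x7b3d  ←
bank:5 @ bit 27 → (0xabd9ea1e>>27)&0x1f = 0x15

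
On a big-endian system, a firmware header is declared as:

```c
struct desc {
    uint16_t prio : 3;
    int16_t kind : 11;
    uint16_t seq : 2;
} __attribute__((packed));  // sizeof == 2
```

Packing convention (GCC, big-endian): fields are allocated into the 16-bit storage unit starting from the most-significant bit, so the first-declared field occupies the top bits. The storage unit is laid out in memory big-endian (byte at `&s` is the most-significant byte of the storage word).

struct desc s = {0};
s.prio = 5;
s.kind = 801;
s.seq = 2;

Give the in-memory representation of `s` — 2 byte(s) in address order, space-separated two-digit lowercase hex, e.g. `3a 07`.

ac 86

prio (3b) val=5 bits=0x5 at bit 13: 0xa000
kind (11b) val=801 bits=0x321 at bit 2: 0xac84
seq (2b) val=2 bits=0x2 at bit 0: 0xac86
word = 0xac86 → big-endian bytes:
  [0]=0xac  [1]=0x86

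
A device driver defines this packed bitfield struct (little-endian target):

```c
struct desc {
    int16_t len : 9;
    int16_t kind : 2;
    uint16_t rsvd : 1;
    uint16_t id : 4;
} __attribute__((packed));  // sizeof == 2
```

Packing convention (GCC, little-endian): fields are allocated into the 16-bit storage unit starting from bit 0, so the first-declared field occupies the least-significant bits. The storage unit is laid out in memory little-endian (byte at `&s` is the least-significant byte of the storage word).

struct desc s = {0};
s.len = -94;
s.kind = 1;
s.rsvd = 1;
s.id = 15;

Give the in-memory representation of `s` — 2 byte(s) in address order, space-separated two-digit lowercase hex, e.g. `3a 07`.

a2 fb

len:9 = -94 → 0x1a2 << 0 → word 0x01a2
kind:2 = 1 → 0x1 << 9 → word 0x03a2
rsvd:1 = 1 → 0x1 << 11 → word 0x0ba2
id:4 = 15 → 0xf << 12 → word 0xfba2
word = 0xfba2 → little-endian bytes:
  [0]=0xa2  [1]=0xfb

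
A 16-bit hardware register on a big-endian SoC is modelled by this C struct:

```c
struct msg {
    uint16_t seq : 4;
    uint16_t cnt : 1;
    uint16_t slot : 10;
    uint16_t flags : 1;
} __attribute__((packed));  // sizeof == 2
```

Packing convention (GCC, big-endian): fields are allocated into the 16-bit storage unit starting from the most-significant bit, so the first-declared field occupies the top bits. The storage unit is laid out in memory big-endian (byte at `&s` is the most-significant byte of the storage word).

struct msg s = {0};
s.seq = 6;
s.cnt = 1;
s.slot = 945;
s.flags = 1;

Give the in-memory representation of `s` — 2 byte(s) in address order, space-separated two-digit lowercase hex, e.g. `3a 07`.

[12+:4] seq=6 & 0xf = 0x6; word=0x6000
[11+:1] cnt=1 & 0x1 = 0x1; word=0x6800
[1+:10] slot=945 & 0x3ff = 0x3b1; word=0x6f62
[0+:1] flags=1 & 0x1 = 0x1; word=0x6f63
word = 0x6f63 → big-endian bytes:
  [0]=0x6f  [1]=0x63

6f 63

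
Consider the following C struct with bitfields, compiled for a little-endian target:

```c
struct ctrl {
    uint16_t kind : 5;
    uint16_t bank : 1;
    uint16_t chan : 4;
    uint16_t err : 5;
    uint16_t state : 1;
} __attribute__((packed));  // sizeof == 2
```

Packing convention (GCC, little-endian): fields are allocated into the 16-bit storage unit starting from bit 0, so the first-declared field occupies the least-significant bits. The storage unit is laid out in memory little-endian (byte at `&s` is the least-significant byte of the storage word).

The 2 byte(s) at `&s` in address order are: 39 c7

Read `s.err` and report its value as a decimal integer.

[0]=0x39 [1]=0xc7 (little-endian) → word 0xc739
kind:5 @ bit 0 → (0xc739>>0)&0x1f = 0x19
bank:1 @ bit 5 → (0xc739>>5)&0x1 = 0x1
chan:4 @ bit 6 → (0xc739>>6)&0xf = 0xc
err:5 @ bit 10 → (0xc739>>10)&0x1f = 0x11  ←
state:1 @ bit 15 → (0xc739>>15)&0x1 = 0x1

17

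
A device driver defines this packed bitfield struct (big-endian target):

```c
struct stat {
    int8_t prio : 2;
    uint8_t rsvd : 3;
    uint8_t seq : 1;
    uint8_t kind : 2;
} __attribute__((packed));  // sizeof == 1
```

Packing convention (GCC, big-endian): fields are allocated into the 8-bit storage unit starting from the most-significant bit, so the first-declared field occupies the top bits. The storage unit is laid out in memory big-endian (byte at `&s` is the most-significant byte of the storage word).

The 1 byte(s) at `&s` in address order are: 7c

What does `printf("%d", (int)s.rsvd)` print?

7

[0]=0x7c (big-endian) → word 0x7c
prio [6+:2] = (word>>6) & 0x3 = 1
rsvd [3+:3] = (word>>3) & 0x7 = 7  ←
seq [2+:1] = (word>>2) & 0x1 = 1
kind [0+:2] = (word>>0) & 0x3 = 0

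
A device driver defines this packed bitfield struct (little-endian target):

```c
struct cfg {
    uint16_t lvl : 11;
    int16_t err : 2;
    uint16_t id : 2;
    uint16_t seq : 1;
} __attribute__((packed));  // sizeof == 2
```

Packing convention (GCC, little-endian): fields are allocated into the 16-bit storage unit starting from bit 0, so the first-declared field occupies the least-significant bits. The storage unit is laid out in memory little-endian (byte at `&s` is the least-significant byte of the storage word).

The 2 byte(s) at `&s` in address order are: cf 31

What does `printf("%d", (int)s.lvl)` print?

[0]=0xcf [1]=0x31 (little-endian) → word 0x31cf
lvl:11 @ bit 0 → (0x31cf>>0)&0x7ff = 0x1cf  ←
err:2 @ bit 11 → (0x31cf>>11)&0x3 = 0x2
id:2 @ bit 13 → (0x31cf>>13)&0x3 = 0x1
seq:1 @ bit 15 → (0x31cf>>15)&0x1 = 0x0

463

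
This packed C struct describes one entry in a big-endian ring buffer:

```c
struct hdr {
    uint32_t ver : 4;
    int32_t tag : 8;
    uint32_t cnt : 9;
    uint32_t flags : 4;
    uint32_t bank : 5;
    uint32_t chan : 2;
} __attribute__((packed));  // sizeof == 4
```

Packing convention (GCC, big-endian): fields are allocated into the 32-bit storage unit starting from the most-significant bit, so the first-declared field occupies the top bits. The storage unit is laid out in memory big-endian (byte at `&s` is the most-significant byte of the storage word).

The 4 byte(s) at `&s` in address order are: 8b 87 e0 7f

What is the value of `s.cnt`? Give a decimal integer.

252

[0]=0x8b [1]=0x87 [2]=0xe0 [3]=0x7f (big-endian) → word 0x8b87e07f
ver:4 @ bit 28 → (0x8b87e07f>>28)&0xf = 0x8
tag:8 @ bit 20 → (0x8b87e07f>>20)&0xff = 0xb8
cnt:9 @ bit 11 → (0x8b87e07f>>11)&0x1ff = 0xfc  ←
flags:4 @ bit 7 → (0x8b87e07f>>7)&0xf = 0x0
bank:5 @ bit 2 → (0x8b87e07f>>2)&0x1f = 0x1f
chan:2 @ bit 0 → (0x8b87e07f>>0)&0x3 = 0x3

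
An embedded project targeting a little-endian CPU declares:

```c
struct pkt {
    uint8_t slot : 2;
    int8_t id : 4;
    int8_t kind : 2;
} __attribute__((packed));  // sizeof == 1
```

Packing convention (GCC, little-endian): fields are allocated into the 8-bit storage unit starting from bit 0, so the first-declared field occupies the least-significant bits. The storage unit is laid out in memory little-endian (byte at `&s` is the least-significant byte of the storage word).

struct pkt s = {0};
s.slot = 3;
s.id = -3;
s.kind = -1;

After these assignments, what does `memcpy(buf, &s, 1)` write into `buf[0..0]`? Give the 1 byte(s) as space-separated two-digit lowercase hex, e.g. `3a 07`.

f7

slot (2b) val=3 bits=0x3 at bit 0: 0x03
id (4b) val=-3 bits=0xd at bit 2: 0x37
kind (2b) val=-1 bits=0x3 at bit 6: 0xf7
word = 0xf7 → little-endian bytes:
  [0]=0xf7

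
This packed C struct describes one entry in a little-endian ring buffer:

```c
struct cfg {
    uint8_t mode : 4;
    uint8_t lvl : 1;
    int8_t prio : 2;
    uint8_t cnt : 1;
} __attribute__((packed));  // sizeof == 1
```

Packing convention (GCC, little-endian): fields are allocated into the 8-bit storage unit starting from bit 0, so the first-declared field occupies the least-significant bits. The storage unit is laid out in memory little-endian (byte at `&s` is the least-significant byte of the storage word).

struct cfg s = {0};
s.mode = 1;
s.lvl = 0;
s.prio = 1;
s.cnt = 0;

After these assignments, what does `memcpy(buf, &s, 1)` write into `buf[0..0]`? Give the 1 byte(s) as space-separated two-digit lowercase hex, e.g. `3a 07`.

21

mode (4b) val=1 bits=0x1 at bit 0: 0x01
lvl (1b) val=0 bits=0x0 at bit 4: 0x01
prio (2b) val=1 bits=0x1 at bit 5: 0x21
cnt (1b) val=0 bits=0x0 at bit 7: 0x21
word = 0x21 → little-endian bytes:
  [0]=0x21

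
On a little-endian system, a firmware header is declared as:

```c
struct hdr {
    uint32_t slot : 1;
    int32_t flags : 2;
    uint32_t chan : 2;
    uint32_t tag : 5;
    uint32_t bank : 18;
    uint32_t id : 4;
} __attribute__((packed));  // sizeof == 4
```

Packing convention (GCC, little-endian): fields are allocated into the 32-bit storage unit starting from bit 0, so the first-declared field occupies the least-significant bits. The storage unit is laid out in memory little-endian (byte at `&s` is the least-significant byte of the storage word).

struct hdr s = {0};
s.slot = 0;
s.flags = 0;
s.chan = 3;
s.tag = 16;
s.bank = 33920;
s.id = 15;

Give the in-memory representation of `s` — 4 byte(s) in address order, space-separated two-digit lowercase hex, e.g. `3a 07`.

18 02 12 f2

[0+:1] slot=0 & 0x1 = 0x0; word=0x00000000
[1+:2] flags=0 & 0x3 = 0x0; word=0x00000000
[3+:2] chan=3 & 0x3 = 0x3; word=0x00000018
[5+:5] tag=16 & 0x1f = 0x10; word=0x00000218
[10+:18] bank=33920 & 0x3ffff = 0x8480; word=0x02120218
[28+:4] id=15 & 0xf = 0xf; word=0xf2120218
word = 0xf2120218 → little-endian bytes:
  [0]=0x18  [1]=0x02  [2]=0x12  [3]=0xf2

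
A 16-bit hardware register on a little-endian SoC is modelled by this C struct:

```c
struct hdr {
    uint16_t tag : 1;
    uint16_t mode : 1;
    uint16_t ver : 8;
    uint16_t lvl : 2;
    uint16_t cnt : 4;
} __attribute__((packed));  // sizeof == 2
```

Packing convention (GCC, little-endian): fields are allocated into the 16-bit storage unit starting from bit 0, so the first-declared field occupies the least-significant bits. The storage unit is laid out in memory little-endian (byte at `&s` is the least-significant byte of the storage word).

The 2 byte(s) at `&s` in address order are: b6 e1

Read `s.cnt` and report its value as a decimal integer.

14

[0]=0xb6 [1]=0xe1 (little-endian) → word 0xe1b6
tag:1 @ bit 0 → (0xe1b6>>0)&0x1 = 0x0
mode:1 @ bit 1 → (0xe1b6>>1)&0x1 = 0x1
ver:8 @ bit 2 → (0xe1b6>>2)&0xff = 0x6d
lvl:2 @ bit 10 → (0xe1b6>>10)&0x3 = 0x0
cnt:4 @ bit 12 → (0xe1b6>>12)&0xf = 0xe  ←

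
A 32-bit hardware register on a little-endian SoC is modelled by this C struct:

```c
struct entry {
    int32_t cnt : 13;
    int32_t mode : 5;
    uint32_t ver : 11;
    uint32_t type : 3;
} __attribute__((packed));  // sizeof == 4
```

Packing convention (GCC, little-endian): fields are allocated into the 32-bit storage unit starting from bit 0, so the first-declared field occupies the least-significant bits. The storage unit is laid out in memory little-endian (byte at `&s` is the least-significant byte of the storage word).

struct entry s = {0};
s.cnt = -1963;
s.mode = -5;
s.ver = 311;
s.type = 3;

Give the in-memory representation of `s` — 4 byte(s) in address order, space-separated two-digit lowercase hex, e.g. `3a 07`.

55 78 df 64

cnt (13b) val=-1963 bits=0x1855 at bit 0: 0x00001855
mode (5b) val=-5 bits=0x1b at bit 13: 0x00037855
ver (11b) val=311 bits=0x137 at bit 18: 0x04df7855
type (3b) val=3 bits=0x3 at bit 29: 0x64df7855
word = 0x64df7855 → little-endian bytes:
  [0]=0x55  [1]=0x78  [2]=0xdf  [3]=0x64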